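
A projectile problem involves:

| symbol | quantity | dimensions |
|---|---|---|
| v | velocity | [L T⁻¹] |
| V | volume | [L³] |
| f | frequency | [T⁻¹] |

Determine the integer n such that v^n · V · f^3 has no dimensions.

Balance the L exponent: (1)·n from v, plus (3) + 3·(0) = 3 from the rest, must sum to zero.
n + 3 = 0, so n = -3.

-3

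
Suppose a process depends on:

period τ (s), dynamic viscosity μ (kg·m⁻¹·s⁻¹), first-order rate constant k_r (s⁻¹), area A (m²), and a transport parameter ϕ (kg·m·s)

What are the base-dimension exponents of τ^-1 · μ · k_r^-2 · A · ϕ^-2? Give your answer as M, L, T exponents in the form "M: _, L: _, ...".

Collect each base-dimension exponent across the product:
  M: −(0) + (1) − 2·(0) + (0) − 2·(1) = -1
  L: −(0) + (-1) − 2·(0) + (2) − 2·(1) = -1
  T: −(1) + (-1) − 2·(-1) + (0) − 2·(1) = -2
So the dimensions are [M⁻¹ L⁻¹ T⁻²].

M: -1, L: -1, T: -2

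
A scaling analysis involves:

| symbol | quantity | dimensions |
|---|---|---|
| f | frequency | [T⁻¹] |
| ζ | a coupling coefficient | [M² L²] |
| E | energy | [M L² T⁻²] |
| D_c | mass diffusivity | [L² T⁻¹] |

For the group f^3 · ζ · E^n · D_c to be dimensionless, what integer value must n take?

-2

Balance the M exponent: (1)·n from E, plus 3·(0) + (2) + (0) = 2 from the rest, must sum to zero.
n + 2 = 0, so n = -2.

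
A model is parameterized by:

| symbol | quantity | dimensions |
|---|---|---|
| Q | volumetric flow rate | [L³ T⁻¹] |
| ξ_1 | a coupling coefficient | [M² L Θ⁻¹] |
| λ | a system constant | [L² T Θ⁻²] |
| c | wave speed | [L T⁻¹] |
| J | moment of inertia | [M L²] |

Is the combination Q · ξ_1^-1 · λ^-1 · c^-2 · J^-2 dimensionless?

Sum the exponent of each base dimension across the product:
  M: [Q]_M − [ξ_1]_M − [λ]_M − 2·[c]_M − 2·[J]_M = (0) − (2) − (0) − 2·(0) − 2·(1) = -4
  L: [Q]_L − [ξ_1]_L − [λ]_L − 2·[c]_L − 2·[J]_L = (3) − (1) − (2) − 2·(1) − 2·(2) = -6
  T: [Q]_T − [ξ_1]_T − [λ]_T − 2·[c]_T − 2·[J]_T = (-1) − (0) − (1) − 2·(-1) − 2·(0) = 0
  Θ: [Q]_Θ − [ξ_1]_Θ − [λ]_Θ − 2·[c]_Θ − 2·[J]_Θ = (0) − (-1) − (-2) − 2·(0) − 2·(0) = 3
Net dimensions [M⁻⁴ L⁻⁶ Θ³] ≠ [1] — not dimensionless.

no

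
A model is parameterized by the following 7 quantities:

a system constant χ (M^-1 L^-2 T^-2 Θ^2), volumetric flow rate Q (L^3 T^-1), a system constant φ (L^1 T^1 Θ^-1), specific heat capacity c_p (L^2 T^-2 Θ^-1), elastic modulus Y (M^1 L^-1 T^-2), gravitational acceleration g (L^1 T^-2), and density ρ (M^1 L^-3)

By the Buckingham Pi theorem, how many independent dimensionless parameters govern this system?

3

There are 7 variables and 4 base dimensions (M, L, T, Θ).
The dimension matrix has rank 4.
Independent dimensionless groups: 7 − 4 = 3.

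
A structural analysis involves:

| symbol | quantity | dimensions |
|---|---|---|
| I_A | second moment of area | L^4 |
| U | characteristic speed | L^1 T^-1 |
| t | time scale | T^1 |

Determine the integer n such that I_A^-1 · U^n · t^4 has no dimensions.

4

Balance the L exponent: (1)·n from U, plus −(4) + 4·(0) = -4 from the rest, must sum to zero.
n − 4 = 0, so n = 4.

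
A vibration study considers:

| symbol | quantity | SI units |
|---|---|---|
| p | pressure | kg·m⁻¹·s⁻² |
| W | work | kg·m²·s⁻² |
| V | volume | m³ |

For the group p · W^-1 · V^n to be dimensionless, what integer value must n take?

1

Balance the L exponent: (3)·n from V, plus (-1) − (2) = -3 from the rest, must sum to zero.
3n − 3 = 0, so n = 1.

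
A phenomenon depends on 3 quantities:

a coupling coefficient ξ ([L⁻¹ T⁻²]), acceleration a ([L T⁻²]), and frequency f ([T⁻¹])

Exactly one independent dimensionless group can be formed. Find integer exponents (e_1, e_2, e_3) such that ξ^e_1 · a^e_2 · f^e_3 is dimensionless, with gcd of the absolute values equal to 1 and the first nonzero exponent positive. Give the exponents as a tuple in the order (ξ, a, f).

(1, 1, -4)

L: e_1·(-1) + e_2·(1) + e_3·(0) = 0
T: e_1·(-2) + e_2·(-2) + e_3·(-1) = 0
Solving this homogeneous linear system for the smallest-integer solution (first nonzero entry positive) gives (1, 1, -4).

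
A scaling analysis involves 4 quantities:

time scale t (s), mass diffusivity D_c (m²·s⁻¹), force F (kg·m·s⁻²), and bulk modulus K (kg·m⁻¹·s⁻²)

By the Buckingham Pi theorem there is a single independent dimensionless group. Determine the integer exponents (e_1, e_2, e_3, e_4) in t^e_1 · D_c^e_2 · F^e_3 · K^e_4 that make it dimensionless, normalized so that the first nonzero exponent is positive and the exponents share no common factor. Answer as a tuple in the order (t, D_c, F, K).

M: e_1·(0) + e_2·(0) + e_3·(1) + e_4·(1) = 0
L: e_1·(0) + e_2·(2) + e_3·(1) + e_4·(-1) = 0
T: e_1·(1) + e_2·(-1) + e_3·(-2) + e_4·(-2) = 0
Solving this homogeneous linear system for the smallest-integer solution (first nonzero entry positive) gives (1, 1, -1, 1).

(1, 1, -1, 1)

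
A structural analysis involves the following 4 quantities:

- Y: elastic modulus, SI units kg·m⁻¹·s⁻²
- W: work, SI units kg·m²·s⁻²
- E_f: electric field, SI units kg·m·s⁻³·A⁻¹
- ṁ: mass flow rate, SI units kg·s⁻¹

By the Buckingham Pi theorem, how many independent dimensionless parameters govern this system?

0

There are 4 variables and 4 base dimensions (M, L, T, I).
The dimension matrix has rank 4.
Independent dimensionless groups: 4 − 4 = 0.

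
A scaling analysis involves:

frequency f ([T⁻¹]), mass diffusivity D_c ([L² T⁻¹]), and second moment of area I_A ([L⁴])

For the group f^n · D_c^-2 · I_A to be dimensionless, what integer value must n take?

Balance the T exponent: (-1)·n from f, plus −2·(-1) + (0) = 2 from the rest, must sum to zero.
−n + 2 = 0, so n = 2.

2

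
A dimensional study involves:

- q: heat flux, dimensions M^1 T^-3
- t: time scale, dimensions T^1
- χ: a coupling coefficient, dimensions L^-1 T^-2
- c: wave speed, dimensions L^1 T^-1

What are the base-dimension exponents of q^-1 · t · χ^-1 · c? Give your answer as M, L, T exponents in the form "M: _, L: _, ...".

M: -1, L: 2, T: 5

Collect each base-dimension exponent across the product:
  M: −(1) + (0) − (0) + (0) = -1
  L: −(0) + (0) − (-1) + (1) = 2
  T: −(-3) + (1) − (-2) + (-1) = 5
So the dimensions are [M⁻¹ L² T⁵].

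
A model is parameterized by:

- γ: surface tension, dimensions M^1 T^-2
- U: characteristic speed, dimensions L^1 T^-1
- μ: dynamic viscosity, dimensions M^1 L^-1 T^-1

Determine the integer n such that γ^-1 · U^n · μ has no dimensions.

1

Balance the L exponent: (1)·n from U, plus −(0) + (-1) = -1 from the rest, must sum to zero.
n − 1 = 0, so n = 1.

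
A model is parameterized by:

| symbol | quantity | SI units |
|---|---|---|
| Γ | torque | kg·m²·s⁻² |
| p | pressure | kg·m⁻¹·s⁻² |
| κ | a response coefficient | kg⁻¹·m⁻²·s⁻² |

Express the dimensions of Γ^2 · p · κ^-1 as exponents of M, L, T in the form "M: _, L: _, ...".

M: 4, L: 5, T: -4

Collect each base-dimension exponent across the product:
  M: 2·(1) + (1) − (-1) = 4
  L: 2·(2) + (-1) − (-2) = 5
  T: 2·(-2) + (-2) − (-2) = -4
So the dimensions are [M⁴ L⁵ T⁻⁴].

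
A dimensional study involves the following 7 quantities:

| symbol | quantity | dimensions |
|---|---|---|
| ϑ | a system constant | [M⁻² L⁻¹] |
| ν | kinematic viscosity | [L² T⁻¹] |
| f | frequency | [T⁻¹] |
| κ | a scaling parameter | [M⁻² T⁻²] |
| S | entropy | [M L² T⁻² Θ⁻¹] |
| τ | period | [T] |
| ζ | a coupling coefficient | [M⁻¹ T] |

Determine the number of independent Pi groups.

There are 7 variables and 4 base dimensions (M, L, T, Θ).
The dimension matrix has rank 4.
Independent dimensionless groups: 7 − 4 = 3.

3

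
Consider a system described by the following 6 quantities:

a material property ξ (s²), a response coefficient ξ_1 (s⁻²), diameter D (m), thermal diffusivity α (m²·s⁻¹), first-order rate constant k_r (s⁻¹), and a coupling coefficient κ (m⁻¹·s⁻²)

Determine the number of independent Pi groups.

There are 6 variables and 2 base dimensions (L, T).
The dimension matrix has rank 2.
Independent dimensionless groups: 6 − 2 = 4.

4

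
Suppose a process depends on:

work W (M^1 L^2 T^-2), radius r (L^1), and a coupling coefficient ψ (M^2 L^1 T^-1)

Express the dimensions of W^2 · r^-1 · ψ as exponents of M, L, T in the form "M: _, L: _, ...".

Collect each base-dimension exponent across the product:
  M: 2·(1) − (0) + (2) = 4
  L: 2·(2) − (1) + (1) = 4
  T: 2·(-2) − (0) + (-1) = -5
So the dimensions are [M⁴ L⁴ T⁻⁵].

M: 4, L: 4, T: -5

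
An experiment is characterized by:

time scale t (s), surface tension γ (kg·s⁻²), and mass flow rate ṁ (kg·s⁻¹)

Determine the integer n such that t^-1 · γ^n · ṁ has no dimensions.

-1

Balance the M exponent: (1)·n from γ, plus −(0) + (1) = 1 from the rest, must sum to zero.
n + 1 = 0, so n = -1.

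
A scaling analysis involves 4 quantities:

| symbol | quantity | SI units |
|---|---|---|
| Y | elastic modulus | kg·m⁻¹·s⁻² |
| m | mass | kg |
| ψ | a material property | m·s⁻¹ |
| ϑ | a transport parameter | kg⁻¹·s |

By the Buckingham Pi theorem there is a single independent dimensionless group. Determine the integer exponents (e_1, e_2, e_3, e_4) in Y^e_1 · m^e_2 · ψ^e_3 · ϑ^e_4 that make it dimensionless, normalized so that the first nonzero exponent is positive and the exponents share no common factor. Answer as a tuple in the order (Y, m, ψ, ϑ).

M: e_1·(1) + e_2·(1) + e_3·(0) + e_4·(-1) = 0
L: e_1·(-1) + e_2·(0) + e_3·(1) + e_4·(0) = 0
T: e_1·(-2) + e_2·(0) + e_3·(-1) + e_4·(1) = 0
Solving this homogeneous linear system for the smallest-integer solution (first nonzero entry positive) gives (1, 2, 1, 3).

(1, 2, 1, 3)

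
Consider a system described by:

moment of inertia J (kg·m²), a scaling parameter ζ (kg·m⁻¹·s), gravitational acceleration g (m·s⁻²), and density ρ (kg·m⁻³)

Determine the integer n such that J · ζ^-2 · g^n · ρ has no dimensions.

Balance the L exponent: (1)·n from g, plus (2) − 2·(-1) + (-3) = 1 from the rest, must sum to zero.
n + 1 = 0, so n = -1.

-1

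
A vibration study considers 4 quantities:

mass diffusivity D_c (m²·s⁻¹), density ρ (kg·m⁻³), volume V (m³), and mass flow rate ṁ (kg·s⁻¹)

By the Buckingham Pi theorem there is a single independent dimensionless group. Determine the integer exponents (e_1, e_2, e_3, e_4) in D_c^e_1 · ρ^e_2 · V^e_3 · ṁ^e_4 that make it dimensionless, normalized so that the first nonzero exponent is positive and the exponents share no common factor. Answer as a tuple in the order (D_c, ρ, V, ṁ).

M: e_1·(0) + e_2·(1) + e_3·(0) + e_4·(1) = 0
L: e_1·(2) + e_2·(-3) + e_3·(3) + e_4·(0) = 0
T: e_1·(-1) + e_2·(0) + e_3·(0) + e_4·(-1) = 0
Solving this homogeneous linear system for the smallest-integer solution (first nonzero entry positive) gives (3, 3, 1, -3).

(3, 3, 1, -3)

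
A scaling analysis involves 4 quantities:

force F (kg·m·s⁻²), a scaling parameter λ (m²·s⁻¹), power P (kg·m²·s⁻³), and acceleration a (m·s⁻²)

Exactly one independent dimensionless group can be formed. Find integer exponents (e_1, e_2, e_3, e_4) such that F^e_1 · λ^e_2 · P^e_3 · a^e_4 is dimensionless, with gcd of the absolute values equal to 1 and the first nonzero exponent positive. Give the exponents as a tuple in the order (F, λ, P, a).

M: e_1·(1) + e_2·(0) + e_3·(1) + e_4·(0) = 0
L: e_1·(1) + e_2·(2) + e_3·(2) + e_4·(1) = 0
T: e_1·(-2) + e_2·(-1) + e_3·(-3) + e_4·(-2) = 0
Solving this homogeneous linear system for the smallest-integer solution (first nonzero entry positive) gives (3, 1, -3, 1).

(3, 1, -3, 1)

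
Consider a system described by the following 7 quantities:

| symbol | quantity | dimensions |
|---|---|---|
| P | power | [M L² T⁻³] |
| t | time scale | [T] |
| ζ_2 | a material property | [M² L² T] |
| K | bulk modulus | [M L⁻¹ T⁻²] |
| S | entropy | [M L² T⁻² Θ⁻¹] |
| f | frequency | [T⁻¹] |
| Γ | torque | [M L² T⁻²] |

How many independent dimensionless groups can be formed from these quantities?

There are 7 variables and 4 base dimensions (M, L, T, Θ).
The dimension matrix has rank 4.
Independent dimensionless groups: 7 − 4 = 3.

3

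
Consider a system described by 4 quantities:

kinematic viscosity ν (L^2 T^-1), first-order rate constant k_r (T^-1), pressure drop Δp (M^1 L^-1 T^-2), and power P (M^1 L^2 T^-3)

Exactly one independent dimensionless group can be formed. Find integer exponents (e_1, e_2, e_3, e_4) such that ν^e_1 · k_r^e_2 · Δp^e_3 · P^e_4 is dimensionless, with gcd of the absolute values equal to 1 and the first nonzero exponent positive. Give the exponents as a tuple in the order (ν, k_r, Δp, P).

(3, -1, 2, -2)

M: e_1·(0) + e_2·(0) + e_3·(1) + e_4·(1) = 0
L: e_1·(2) + e_2·(0) + e_3·(-1) + e_4·(2) = 0
T: e_1·(-1) + e_2·(-1) + e_3·(-2) + e_4·(-3) = 0
Solving this homogeneous linear system for the smallest-integer solution (first nonzero entry positive) gives (3, -1, 2, -2).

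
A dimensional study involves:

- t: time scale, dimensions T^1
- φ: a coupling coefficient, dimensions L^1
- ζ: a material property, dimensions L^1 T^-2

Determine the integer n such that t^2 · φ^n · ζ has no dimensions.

-1

Balance the L exponent: (1)·n from φ, plus 2·(0) + (1) = 1 from the rest, must sum to zero.
n + 1 = 0, so n = -1.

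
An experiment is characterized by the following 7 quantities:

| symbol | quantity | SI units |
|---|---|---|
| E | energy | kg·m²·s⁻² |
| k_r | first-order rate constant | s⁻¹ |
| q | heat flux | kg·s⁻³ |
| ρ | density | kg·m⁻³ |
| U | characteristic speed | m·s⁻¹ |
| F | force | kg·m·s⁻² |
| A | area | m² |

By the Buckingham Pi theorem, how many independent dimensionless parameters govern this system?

There are 7 variables and 3 base dimensions (M, L, T).
The dimension matrix has rank 3.
Independent dimensionless groups: 7 − 3 = 4.

4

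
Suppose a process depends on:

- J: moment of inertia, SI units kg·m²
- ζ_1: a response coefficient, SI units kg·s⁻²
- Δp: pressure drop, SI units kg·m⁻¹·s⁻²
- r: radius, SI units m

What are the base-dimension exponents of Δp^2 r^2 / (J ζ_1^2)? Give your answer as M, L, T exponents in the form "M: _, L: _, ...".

Collect each base-dimension exponent across the product:
  M: −(1) − 2·(1) + 2·(1) + 2·(0) = -1
  L: −(2) − 2·(0) + 2·(-1) + 2·(1) = -2
  T: −(0) − 2·(-2) + 2·(-2) + 2·(0) = 0
So the dimensions are [M⁻¹ L⁻²].

M: -1, L: -2, T: 0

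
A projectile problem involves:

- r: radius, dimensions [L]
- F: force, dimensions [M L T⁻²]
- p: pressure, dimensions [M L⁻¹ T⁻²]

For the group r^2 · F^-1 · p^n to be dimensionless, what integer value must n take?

Balance the M exponent: (1)·n from p, plus 2·(0) − (1) = -1 from the rest, must sum to zero.
n − 1 = 0, so n = 1.

1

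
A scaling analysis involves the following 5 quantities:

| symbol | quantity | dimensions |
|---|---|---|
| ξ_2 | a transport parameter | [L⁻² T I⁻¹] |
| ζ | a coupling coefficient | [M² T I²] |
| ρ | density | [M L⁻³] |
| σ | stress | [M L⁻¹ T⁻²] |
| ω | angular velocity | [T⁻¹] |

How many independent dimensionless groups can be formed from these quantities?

1

There are 5 variables and 4 base dimensions (M, L, T, I).
The dimension matrix has rank 4.
Independent dimensionless groups: 5 − 4 = 1.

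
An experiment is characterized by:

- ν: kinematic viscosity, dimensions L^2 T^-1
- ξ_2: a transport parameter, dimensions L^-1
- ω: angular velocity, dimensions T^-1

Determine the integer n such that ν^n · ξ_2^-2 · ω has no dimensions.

-1

Balance the L exponent: (2)·n from ν, plus −2·(-1) + (0) = 2 from the rest, must sum to zero.
2n + 2 = 0, so n = -1.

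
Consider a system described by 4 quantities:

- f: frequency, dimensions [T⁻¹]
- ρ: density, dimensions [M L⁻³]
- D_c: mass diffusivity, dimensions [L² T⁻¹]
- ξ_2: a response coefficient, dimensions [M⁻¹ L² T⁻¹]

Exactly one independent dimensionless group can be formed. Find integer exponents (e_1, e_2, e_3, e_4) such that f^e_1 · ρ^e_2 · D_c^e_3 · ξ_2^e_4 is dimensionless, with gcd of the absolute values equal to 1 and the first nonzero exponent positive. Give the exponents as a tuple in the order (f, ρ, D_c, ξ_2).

M: e_1·(0) + e_2·(1) + e_3·(0) + e_4·(-1) = 0
L: e_1·(0) + e_2·(-3) + e_3·(2) + e_4·(2) = 0
T: e_1·(-1) + e_2·(0) + e_3·(-1) + e_4·(-1) = 0
Solving this homogeneous linear system for the smallest-integer solution (first nonzero entry positive) gives (3, -2, -1, -2).

(3, -2, -1, -2)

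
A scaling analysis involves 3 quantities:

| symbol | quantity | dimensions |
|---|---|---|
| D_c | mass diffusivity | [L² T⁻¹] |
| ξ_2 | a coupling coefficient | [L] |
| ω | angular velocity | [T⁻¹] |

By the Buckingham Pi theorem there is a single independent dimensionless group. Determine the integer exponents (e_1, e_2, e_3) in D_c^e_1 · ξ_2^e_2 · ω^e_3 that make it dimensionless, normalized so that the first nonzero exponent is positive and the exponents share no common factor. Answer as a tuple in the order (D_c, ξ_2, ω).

L: e_1·(2) + e_2·(1) + e_3·(0) = 0
T: e_1·(-1) + e_2·(0) + e_3·(-1) = 0
Solving this homogeneous linear system for the smallest-integer solution (first nonzero entry positive) gives (1, -2, -1).

(1, -2, -1)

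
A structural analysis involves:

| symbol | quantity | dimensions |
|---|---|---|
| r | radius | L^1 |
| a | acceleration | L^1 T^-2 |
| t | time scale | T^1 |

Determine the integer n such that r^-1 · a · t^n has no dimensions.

2

Balance the T exponent: (1)·n from t, plus −(0) + (-2) = -2 from the rest, must sum to zero.
n − 2 = 0, so n = 2.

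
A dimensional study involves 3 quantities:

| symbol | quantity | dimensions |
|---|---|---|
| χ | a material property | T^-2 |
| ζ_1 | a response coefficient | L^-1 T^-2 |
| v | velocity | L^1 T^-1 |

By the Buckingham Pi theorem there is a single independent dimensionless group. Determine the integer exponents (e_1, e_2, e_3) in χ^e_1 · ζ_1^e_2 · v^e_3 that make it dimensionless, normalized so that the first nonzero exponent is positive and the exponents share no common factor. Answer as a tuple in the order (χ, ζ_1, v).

(3, -2, -2)

L: e_1·(0) + e_2·(-1) + e_3·(1) = 0
T: e_1·(-2) + e_2·(-2) + e_3·(-1) = 0
Solving this homogeneous linear system for the smallest-integer solution (first nonzero entry positive) gives (3, -2, -2).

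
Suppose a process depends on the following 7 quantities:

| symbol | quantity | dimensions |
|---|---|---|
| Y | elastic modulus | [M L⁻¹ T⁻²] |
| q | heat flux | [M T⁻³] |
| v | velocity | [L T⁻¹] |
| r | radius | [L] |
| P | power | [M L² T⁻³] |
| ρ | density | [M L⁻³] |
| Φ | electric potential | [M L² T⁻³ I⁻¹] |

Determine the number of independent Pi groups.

There are 7 variables and 4 base dimensions (M, L, T, I).
The dimension matrix has rank 4.
Independent dimensionless groups: 7 − 4 = 3.

3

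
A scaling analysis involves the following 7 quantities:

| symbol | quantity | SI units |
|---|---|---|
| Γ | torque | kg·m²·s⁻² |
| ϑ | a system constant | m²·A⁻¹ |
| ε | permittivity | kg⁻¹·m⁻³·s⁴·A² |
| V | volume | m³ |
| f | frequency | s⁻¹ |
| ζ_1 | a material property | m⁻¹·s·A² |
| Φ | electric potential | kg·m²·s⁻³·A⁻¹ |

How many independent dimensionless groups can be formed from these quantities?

There are 7 variables and 4 base dimensions (M, L, T, I).
The dimension matrix has rank 4.
Independent dimensionless groups: 7 − 4 = 3.

3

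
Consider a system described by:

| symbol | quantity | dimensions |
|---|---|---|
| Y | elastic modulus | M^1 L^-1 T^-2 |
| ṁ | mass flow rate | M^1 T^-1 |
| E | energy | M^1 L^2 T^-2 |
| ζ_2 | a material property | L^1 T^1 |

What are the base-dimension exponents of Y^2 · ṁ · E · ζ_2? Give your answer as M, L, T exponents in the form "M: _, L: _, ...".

M: 4, L: 1, T: -6

Collect each base-dimension exponent across the product:
  M: 2·(1) + (1) + (1) + (0) = 4
  L: 2·(-1) + (0) + (2) + (1) = 1
  T: 2·(-2) + (-1) + (-2) + (1) = -6
So the dimensions are [M⁴ L T⁻⁶].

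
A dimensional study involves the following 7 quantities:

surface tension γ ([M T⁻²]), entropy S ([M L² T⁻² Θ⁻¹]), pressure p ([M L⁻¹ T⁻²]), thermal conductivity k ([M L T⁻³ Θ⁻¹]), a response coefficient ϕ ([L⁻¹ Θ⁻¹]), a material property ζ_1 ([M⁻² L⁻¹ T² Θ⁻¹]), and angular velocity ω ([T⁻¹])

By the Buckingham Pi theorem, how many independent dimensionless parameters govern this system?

3

There are 7 variables and 4 base dimensions (M, L, T, Θ).
The dimension matrix has rank 4.
Independent dimensionless groups: 7 − 4 = 3.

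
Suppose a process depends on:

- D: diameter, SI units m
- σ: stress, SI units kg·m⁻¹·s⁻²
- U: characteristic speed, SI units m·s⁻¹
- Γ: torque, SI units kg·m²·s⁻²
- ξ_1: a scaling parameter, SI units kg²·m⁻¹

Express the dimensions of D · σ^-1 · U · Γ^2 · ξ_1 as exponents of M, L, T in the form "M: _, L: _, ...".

M: 3, L: 6, T: -3

Collect each base-dimension exponent across the product:
  M: (0) − (1) + (0) + 2·(1) + (2) = 3
  L: (1) − (-1) + (1) + 2·(2) + (-1) = 6
  T: (0) − (-2) + (-1) + 2·(-2) + (0) = -3
So the dimensions are [M³ L⁶ T⁻³].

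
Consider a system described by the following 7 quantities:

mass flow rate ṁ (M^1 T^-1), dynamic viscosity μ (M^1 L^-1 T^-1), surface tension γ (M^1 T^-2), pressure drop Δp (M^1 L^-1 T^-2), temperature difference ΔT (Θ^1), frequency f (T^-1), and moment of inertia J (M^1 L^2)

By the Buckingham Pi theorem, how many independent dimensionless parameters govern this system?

3

There are 7 variables and 4 base dimensions (M, L, T, Θ).
The dimension matrix has rank 4.
Independent dimensionless groups: 7 − 4 = 3.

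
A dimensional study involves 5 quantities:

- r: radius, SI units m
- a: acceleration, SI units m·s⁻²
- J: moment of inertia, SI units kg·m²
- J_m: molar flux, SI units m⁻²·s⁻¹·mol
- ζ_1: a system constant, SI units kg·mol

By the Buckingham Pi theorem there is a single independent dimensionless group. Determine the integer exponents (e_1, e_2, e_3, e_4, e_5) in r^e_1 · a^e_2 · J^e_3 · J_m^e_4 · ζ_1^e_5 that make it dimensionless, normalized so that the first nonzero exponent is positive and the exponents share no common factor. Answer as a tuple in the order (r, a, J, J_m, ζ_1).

(1, -1, 2, 2, -2)

M: e_1·(0) + e_2·(0) + e_3·(1) + e_4·(0) + e_5·(1) = 0
L: e_1·(1) + e_2·(1) + e_3·(2) + e_4·(-2) + e_5·(0) = 0
T: e_1·(0) + e_2·(-2) + e_3·(0) + e_4·(-1) + e_5·(0) = 0
N: e_1·(0) + e_2·(0) + e_3·(0) + e_4·(1) + e_5·(1) = 0
Solving this homogeneous linear system for the smallest-integer solution (first nonzero entry positive) gives (1, -1, 2, 2, -2).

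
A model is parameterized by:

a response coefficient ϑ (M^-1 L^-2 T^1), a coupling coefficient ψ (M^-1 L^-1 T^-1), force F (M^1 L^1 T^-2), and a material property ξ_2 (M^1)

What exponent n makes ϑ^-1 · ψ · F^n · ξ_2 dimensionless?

-1

Balance the M exponent: (1)·n from F, plus −(-1) + (-1) + (1) = 1 from the rest, must sum to zero.
n + 1 = 0, so n = -1.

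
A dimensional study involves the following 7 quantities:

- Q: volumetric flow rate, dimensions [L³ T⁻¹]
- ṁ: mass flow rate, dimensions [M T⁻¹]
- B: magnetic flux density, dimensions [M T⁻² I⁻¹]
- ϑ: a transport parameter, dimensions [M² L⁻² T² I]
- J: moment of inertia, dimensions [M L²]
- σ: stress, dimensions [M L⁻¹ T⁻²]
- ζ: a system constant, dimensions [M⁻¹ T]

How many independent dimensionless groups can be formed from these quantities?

3

There are 7 variables and 4 base dimensions (M, L, T, I).
The dimension matrix has rank 4.
Independent dimensionless groups: 7 − 4 = 3.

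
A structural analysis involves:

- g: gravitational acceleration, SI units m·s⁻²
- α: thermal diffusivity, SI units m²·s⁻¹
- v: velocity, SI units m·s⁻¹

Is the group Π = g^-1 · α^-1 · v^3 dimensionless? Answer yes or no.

yes

Sum the exponent of each base dimension across the product:
  M: −[g]_M − [α]_M + 3·[v]_M = −(0) − (0) + 3·(0) = 0
  L: −[g]_L − [α]_L + 3·[v]_L = −(1) − (2) + 3·(1) = 0
  T: −[g]_T − [α]_T + 3·[v]_T = −(-2) − (-1) + 3·(-1) = 0
All base exponents vanish — dimensionless.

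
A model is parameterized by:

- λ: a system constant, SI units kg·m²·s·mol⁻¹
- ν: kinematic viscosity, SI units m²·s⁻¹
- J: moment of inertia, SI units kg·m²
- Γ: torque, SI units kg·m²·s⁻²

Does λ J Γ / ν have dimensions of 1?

no

Sum the exponent of each base dimension across the product:
  M: [λ]_M − [ν]_M + [J]_M + [Γ]_M = (1) − (0) + (1) + (1) = 3
  L: [λ]_L − [ν]_L + [J]_L + [Γ]_L = (2) − (2) + (2) + (2) = 4
  T: [λ]_T − [ν]_T + [J]_T + [Γ]_T = (1) − (-1) + (0) + (-2) = 0
  N: [λ]_N − [ν]_N + [J]_N + [Γ]_N = (-1) − (0) + (0) + (0) = -1
Net dimensions [M³ L⁴ N⁻¹] ≠ [1] — not dimensionless.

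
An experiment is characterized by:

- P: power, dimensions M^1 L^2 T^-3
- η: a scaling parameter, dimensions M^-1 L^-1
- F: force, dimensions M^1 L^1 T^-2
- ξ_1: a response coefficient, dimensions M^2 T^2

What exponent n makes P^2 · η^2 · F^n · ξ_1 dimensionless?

-2

Balance the M exponent: (1)·n from F, plus 2·(1) + 2·(-1) + (2) = 2 from the rest, must sum to zero.
n + 2 = 0, so n = -2.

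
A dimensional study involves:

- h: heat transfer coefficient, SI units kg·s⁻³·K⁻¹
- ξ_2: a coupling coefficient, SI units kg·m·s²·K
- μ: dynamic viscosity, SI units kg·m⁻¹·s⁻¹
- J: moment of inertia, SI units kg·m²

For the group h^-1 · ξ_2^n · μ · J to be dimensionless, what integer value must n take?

-1

Balance the M exponent: (1)·n from ξ_2, plus −(1) + (1) + (1) = 1 from the rest, must sum to zero.
n + 1 = 0, so n = -1.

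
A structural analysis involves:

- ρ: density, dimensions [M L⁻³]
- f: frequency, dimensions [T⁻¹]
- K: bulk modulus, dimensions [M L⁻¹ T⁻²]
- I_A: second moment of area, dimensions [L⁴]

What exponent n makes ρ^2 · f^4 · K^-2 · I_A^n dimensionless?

Balance the L exponent: (4)·n from I_A, plus 2·(-3) + 4·(0) − 2·(-1) = -4 from the rest, must sum to zero.
4n − 4 = 0, so n = 1.

1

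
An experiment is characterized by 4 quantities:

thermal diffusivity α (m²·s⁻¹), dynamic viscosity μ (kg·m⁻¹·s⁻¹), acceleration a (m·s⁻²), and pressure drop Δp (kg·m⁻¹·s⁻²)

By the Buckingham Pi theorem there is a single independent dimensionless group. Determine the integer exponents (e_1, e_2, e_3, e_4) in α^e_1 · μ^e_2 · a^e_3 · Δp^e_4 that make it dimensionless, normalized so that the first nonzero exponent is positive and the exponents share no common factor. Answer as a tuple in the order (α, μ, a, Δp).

(1, -3, -2, 3)

M: e_1·(0) + e_2·(1) + e_3·(0) + e_4·(1) = 0
L: e_1·(2) + e_2·(-1) + e_3·(1) + e_4·(-1) = 0
T: e_1·(-1) + e_2·(-1) + e_3·(-2) + e_4·(-2) = 0
Solving this homogeneous linear system for the smallest-integer solution (first nonzero entry positive) gives (1, -3, -2, 3).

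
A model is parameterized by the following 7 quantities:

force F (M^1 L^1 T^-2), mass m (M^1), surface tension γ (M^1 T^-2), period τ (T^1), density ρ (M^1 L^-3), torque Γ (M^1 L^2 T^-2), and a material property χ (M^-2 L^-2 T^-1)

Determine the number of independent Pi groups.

There are 7 variables and 3 base dimensions (M, L, T).
The dimension matrix has rank 3.
Independent dimensionless groups: 7 − 3 = 4.

4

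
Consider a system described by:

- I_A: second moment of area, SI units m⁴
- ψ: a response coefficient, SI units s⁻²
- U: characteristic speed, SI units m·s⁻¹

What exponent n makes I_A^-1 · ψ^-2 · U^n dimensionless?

Balance the L exponent: (1)·n from U, plus −(4) − 2·(0) = -4 from the rest, must sum to zero.
n − 4 = 0, so n = 4.

4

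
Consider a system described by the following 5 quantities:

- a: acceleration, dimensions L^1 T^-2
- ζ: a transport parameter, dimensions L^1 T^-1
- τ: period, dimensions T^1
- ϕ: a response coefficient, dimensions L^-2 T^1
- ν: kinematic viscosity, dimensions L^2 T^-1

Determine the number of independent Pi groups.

There are 5 variables and 2 base dimensions (L, T).
The dimension matrix has rank 2.
Independent dimensionless groups: 5 − 2 = 3.

3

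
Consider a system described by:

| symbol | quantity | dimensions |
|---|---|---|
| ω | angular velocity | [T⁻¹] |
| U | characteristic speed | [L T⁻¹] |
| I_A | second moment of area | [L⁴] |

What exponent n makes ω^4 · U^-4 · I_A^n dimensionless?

Balance the L exponent: (4)·n from I_A, plus 4·(0) − 4·(1) = -4 from the rest, must sum to zero.
4n − 4 = 0, so n = 1.

1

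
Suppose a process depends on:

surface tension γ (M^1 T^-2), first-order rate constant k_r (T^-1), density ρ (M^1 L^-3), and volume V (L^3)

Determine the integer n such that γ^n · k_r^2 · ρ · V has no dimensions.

Balance the M exponent: (1)·n from γ, plus 2·(0) + (1) + (0) = 1 from the rest, must sum to zero.
n + 1 = 0, so n = -1.

-1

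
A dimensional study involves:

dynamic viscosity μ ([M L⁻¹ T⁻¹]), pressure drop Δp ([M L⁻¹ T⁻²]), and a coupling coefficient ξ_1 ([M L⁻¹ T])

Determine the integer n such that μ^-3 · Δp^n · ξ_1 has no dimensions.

2

Balance the M exponent: (1)·n from Δp, plus −3·(1) + (1) = -2 from the rest, must sum to zero.
n − 2 = 0, so n = 2.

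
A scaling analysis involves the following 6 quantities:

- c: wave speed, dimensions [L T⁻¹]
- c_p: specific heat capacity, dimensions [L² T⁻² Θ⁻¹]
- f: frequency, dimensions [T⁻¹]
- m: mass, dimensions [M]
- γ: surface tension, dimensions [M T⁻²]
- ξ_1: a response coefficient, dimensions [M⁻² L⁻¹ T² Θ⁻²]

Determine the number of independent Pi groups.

2

There are 6 variables and 4 base dimensions (M, L, T, Θ).
The dimension matrix has rank 4.
Independent dimensionless groups: 6 − 4 = 2.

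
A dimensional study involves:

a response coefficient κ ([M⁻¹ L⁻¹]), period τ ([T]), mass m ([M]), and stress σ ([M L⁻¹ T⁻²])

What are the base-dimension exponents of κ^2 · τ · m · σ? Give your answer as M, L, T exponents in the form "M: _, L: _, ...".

M: 0, L: -3, T: -1

Collect each base-dimension exponent across the product:
  M: 2·(-1) + (0) + (1) + (1) = 0
  L: 2·(-1) + (0) + (0) + (-1) = -3
  T: 2·(0) + (1) + (0) + (-2) = -1
So the dimensions are [L⁻³ T⁻¹].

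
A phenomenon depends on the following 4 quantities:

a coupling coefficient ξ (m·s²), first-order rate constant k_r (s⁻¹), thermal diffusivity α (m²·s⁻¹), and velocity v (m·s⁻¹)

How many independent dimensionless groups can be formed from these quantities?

2

There are 4 variables and 2 base dimensions (L, T).
The dimension matrix has rank 2.
Independent dimensionless groups: 4 − 2 = 2.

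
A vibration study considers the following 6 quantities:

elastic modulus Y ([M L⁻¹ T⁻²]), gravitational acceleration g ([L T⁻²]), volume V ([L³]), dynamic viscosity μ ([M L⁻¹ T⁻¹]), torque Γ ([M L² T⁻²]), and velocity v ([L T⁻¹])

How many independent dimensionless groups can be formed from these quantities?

There are 6 variables and 3 base dimensions (M, L, T).
The dimension matrix has rank 3.
Independent dimensionless groups: 6 − 3 = 3.

3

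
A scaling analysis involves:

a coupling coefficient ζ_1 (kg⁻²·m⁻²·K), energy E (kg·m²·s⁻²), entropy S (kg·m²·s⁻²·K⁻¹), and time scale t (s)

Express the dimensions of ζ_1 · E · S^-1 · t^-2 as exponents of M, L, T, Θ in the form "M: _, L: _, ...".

Collect each base-dimension exponent across the product:
  M: (-2) + (1) − (1) − 2·(0) = -2
  L: (-2) + (2) − (2) − 2·(0) = -2
  T: (0) + (-2) − (-2) − 2·(1) = -2
  Θ: (1) + (0) − (-1) − 2·(0) = 2
So the dimensions are [M⁻² L⁻² T⁻² Θ²].

M: -2, L: -2, T: -2, Θ: 2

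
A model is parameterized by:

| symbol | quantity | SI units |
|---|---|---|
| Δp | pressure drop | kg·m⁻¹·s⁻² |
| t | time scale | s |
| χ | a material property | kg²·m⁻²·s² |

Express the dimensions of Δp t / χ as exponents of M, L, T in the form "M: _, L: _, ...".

M: -1, L: 1, T: -3

Collect each base-dimension exponent across the product:
  M: (1) + (0) − (2) = -1
  L: (-1) + (0) − (-2) = 1
  T: (-2) + (1) − (2) = -3
So the dimensions are [M⁻¹ L T⁻³].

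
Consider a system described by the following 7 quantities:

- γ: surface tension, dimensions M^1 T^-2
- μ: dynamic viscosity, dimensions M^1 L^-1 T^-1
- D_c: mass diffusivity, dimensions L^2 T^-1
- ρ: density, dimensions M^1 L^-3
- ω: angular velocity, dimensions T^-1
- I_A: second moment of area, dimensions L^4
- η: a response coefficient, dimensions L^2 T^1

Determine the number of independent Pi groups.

There are 7 variables and 3 base dimensions (M, L, T).
The dimension matrix has rank 3.
Independent dimensionless groups: 7 − 3 = 4.

4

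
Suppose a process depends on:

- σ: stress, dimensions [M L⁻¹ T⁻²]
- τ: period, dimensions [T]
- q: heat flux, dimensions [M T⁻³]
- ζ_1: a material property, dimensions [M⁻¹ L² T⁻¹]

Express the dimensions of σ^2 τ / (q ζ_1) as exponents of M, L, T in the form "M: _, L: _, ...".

Collect each base-dimension exponent across the product:
  M: 2·(1) + (0) − (1) − (-1) = 2
  L: 2·(-1) + (0) − (0) − (2) = -4
  T: 2·(-2) + (1) − (-3) − (-1) = 1
So the dimensions are [M² L⁻⁴ T].

M: 2, L: -4, T: 1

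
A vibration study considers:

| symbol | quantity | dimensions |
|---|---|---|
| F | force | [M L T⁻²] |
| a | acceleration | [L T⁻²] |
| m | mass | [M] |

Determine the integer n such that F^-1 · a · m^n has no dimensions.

1

Balance the M exponent: (1)·n from m, plus −(1) + (0) = -1 from the rest, must sum to zero.
n − 1 = 0, so n = 1.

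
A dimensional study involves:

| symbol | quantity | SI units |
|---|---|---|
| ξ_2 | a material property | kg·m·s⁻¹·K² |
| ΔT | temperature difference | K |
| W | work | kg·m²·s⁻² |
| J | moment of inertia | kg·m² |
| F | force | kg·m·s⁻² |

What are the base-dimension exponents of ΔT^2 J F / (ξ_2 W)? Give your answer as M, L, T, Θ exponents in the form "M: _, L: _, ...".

Collect each base-dimension exponent across the product:
  M: −(1) + 2·(0) − (1) + (1) + (1) = 0
  L: −(1) + 2·(0) − (2) + (2) + (1) = 0
  T: −(-1) + 2·(0) − (-2) + (0) + (-2) = 1
  Θ: −(2) + 2·(1) − (0) + (0) + (0) = 0
So the dimensions are [T].

M: 0, L: 0, T: 1, Θ: 0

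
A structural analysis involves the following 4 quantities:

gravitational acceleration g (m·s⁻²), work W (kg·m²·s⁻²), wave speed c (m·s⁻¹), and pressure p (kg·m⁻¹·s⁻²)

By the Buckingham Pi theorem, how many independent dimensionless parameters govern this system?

1

There are 4 variables and 3 base dimensions (M, L, T).
The dimension matrix has rank 3.
Independent dimensionless groups: 4 − 3 = 1.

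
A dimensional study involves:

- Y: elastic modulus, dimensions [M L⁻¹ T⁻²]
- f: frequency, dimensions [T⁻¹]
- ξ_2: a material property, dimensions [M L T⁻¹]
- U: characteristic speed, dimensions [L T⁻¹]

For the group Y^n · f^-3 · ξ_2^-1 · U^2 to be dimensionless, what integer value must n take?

Balance the M exponent: (1)·n from Y, plus −3·(0) − (1) + 2·(0) = -1 from the rest, must sum to zero.
n − 1 = 0, so n = 1.

1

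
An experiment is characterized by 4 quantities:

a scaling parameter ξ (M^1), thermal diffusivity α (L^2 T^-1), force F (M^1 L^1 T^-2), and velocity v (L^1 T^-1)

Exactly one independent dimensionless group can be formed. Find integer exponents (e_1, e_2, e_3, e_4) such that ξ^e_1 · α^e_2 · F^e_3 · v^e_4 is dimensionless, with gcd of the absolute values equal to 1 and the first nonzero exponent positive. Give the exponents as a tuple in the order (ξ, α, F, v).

(1, -1, -1, 3)

M: e_1·(1) + e_2·(0) + e_3·(1) + e_4·(0) = 0
L: e_1·(0) + e_2·(2) + e_3·(1) + e_4·(1) = 0
T: e_1·(0) + e_2·(-1) + e_3·(-2) + e_4·(-1) = 0
Solving this homogeneous linear system for the smallest-integer solution (first nonzero entry positive) gives (1, -1, -1, 3).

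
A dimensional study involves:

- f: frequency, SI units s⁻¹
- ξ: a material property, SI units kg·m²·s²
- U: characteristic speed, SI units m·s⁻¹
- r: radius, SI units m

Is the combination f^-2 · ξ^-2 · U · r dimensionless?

no

Sum the exponent of each base dimension across the product:
  M: −2·[f]_M − 2·[ξ]_M + [U]_M + [r]_M = −2·(0) − 2·(1) + (0) + (0) = -2
  L: −2·[f]_L − 2·[ξ]_L + [U]_L + [r]_L = −2·(0) − 2·(2) + (1) + (1) = -2
  T: −2·[f]_T − 2·[ξ]_T + [U]_T + [r]_T = −2·(-1) − 2·(2) + (-1) + (0) = -3
Net dimensions [M⁻² L⁻² T⁻³] ≠ [1] — not dimensionless.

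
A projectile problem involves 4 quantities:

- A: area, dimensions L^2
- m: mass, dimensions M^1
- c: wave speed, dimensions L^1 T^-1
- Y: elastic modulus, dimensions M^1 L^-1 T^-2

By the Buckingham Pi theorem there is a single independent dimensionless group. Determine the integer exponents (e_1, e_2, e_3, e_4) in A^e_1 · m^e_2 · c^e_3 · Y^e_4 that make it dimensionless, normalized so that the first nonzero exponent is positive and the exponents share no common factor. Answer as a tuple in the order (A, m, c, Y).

(3, -2, -4, 2)

M: e_1·(0) + e_2·(1) + e_3·(0) + e_4·(1) = 0
L: e_1·(2) + e_2·(0) + e_3·(1) + e_4·(-1) = 0
T: e_1·(0) + e_2·(0) + e_3·(-1) + e_4·(-2) = 0
Solving this homogeneous linear system for the smallest-integer solution (first nonzero entry positive) gives (3, -2, -4, 2).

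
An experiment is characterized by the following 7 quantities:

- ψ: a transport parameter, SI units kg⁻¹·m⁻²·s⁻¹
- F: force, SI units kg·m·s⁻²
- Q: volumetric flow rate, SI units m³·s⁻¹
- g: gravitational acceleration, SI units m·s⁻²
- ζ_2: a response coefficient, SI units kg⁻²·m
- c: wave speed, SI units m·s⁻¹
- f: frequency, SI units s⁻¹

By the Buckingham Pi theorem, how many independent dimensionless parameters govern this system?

There are 7 variables and 3 base dimensions (M, L, T).
The dimension matrix has rank 3.
Independent dimensionless groups: 7 − 3 = 4.

4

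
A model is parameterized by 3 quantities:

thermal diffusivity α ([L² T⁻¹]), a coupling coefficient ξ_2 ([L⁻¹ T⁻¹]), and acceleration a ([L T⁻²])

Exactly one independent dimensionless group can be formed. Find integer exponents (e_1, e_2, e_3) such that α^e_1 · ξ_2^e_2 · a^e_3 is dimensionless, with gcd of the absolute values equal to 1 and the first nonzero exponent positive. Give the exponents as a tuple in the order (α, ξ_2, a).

L: e_1·(2) + e_2·(-1) + e_3·(1) = 0
T: e_1·(-1) + e_2·(-1) + e_3·(-2) = 0
Solving this homogeneous linear system for the smallest-integer solution (first nonzero entry positive) gives (1, 1, -1).

(1, 1, -1)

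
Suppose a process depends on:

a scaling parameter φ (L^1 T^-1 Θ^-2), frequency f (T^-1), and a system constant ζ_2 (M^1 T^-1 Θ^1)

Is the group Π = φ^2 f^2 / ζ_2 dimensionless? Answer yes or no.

Sum the exponent of each base dimension across the product:
  M: 2·[φ]_M + 2·[f]_M − [ζ_2]_M = 2·(0) + 2·(0) − (1) = -1
  L: 2·[φ]_L + 2·[f]_L − [ζ_2]_L = 2·(1) + 2·(0) − (0) = 2
  T: 2·[φ]_T + 2·[f]_T − [ζ_2]_T = 2·(-1) + 2·(-1) − (-1) = -3
  Θ: 2·[φ]_Θ + 2·[f]_Θ − [ζ_2]_Θ = 2·(-2) + 2·(0) − (1) = -5
Net dimensions [M⁻¹ L² T⁻³ Θ⁻⁵] ≠ [1] — not dimensionless.

no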